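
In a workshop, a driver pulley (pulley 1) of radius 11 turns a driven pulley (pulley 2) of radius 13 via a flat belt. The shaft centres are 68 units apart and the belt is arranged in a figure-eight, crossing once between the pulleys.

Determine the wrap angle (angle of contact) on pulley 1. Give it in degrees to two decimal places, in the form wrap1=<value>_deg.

crossed belt: β = asin((r1+r2)/C) = asin(24/68) = 20.6673°
wrap1 = wrap2 = π + 2β = 221.3346°

wrap1=221.33_deg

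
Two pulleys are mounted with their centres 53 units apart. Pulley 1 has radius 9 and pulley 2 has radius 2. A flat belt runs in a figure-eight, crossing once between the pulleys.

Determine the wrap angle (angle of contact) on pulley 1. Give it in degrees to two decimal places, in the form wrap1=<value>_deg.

crossed belt: β = asin((r1+r2)/C) = asin(11/53) = 11.9786°
wrap1 = wrap2 = π + 2β = 203.9573°

wrap1=203.96_deg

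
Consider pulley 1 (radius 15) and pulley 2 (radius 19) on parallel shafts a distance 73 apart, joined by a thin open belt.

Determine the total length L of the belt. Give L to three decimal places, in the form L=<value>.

L=253.033

open belt: β = asin((r2−r1)/C) = asin(4/73) = 3.1411°
wrap1 = π − 2β = 173.7179°
wrap2 = π + 2β = 186.2821°
tangent length = C·cosβ = 72.8903
L = r1·wrap1 + r2·wrap2 + 2·C·cosβ = 15·3.0319 + 19·3.2512 + 2·72.8903 = 253.0334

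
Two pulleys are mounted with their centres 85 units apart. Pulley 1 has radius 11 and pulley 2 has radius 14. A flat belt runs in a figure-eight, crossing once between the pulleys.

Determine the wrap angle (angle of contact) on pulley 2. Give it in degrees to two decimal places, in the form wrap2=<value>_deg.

wrap2=214.21_deg

crossed belt: β = asin((r1+r2)/C) = asin(25/85) = 17.1046°
wrap1 = wrap2 = π + 2β = 214.2093°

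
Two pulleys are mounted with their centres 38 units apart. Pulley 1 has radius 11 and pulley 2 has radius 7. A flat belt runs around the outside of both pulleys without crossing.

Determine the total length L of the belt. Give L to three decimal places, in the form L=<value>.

L=132.970

open belt: β = asin((r2−r1)/C) = asin(-4/38) = -6.0423°
wrap1 = π − 2β = 192.0847°
wrap2 = π + 2β = 167.9153°
tangent length = C·cosβ = 37.7889
L = r1·wrap1 + r2·wrap2 + 2·C·cosβ = 11·3.3525 + 7·2.9307 + 2·37.7889 = 132.9701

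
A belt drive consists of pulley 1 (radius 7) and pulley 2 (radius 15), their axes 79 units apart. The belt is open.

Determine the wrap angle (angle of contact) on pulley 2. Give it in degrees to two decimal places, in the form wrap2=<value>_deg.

open belt: β = asin((r2−r1)/C) = asin(8/79) = 5.8121°
wrap1 = π − 2β = 168.3759°
wrap2 = π + 2β = 191.6241°

wrap2=191.62_deg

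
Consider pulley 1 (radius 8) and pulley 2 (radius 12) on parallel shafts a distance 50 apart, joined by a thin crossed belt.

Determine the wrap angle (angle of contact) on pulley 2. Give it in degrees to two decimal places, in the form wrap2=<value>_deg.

crossed belt: β = asin((r1+r2)/C) = asin(20/50) = 23.5782°
wrap1 = wrap2 = π + 2β = 227.1564°

wrap2=227.16_deg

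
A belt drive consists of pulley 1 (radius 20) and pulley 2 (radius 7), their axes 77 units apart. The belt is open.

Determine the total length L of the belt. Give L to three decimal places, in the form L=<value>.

open belt: β = asin((r2−r1)/C) = asin(-13/77) = -9.7199°
wrap1 = π − 2β = 199.4397°
wrap2 = π + 2β = 160.5603°
tangent length = C·cosβ = 75.8947
L = r1·wrap1 + r2·wrap2 + 2·C·cosβ = 20·3.4809 + 7·2.8023 + 2·75.8947 = 241.0231

L=241.023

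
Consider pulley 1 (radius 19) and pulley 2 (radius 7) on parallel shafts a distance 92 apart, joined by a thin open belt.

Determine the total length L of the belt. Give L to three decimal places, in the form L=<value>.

L=267.249

open belt: β = asin((r2−r1)/C) = asin(-12/92) = -7.4947°
wrap1 = π − 2β = 194.9894°
wrap2 = π + 2β = 165.0106°
tangent length = C·cosβ = 91.2140
L = r1·wrap1 + r2·wrap2 + 2·C·cosβ = 19·3.4032 + 7·2.8800 + 2·91.2140 = 267.2489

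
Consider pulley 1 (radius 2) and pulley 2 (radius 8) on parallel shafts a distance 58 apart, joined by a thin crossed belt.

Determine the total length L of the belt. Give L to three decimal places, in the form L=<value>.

L=149.144

crossed belt: β = asin((r1+r2)/C) = asin(10/58) = 9.9282°
wrap1 = wrap2 = π + 2β = 199.8564°
tangent length = C·cosβ = 57.1314
L = (r1+r2)·wrap + 2·C·cosβ = 10·3.4882 + 2·57.1314 = 149.1444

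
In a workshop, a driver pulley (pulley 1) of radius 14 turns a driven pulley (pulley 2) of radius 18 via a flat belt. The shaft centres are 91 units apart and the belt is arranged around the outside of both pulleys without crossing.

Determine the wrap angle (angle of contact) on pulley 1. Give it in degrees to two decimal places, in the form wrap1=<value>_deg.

wrap1=174.96_deg

open belt: β = asin((r2−r1)/C) = asin(4/91) = 2.5193°
wrap1 = π − 2β = 174.9614°
wrap2 = π + 2β = 185.0386°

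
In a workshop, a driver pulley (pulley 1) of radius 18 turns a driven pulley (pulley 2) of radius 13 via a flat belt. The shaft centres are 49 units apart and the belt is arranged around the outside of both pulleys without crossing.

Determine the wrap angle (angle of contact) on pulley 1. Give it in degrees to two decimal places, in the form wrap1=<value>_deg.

wrap1=191.71_deg

open belt: β = asin((r2−r1)/C) = asin(-5/49) = -5.8567°
wrap1 = π − 2β = 191.7134°
wrap2 = π + 2β = 168.2866°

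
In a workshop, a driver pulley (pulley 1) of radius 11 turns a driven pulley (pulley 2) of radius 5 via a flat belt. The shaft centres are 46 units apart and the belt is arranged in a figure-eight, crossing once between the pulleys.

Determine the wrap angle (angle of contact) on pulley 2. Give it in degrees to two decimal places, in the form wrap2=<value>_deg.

crossed belt: β = asin((r1+r2)/C) = asin(16/46) = 20.3544°
wrap1 = wrap2 = π + 2β = 220.7088°

wrap2=220.71_deg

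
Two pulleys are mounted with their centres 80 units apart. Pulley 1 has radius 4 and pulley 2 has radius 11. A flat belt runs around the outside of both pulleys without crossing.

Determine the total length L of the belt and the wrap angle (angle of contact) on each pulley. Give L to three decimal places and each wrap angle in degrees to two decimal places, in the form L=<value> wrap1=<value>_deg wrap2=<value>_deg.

L=207.737 wrap1=169.96_deg wrap2=190.04_deg

open belt: β = asin((r2−r1)/C) = asin(7/80) = 5.0198°
wrap1 = π − 2β = 169.9604°
wrap2 = π + 2β = 190.0396°
tangent length = C·cosβ = 79.6932
L = r1·wrap1 + r2·wrap2 + 2·C·cosβ = 4·2.9664 + 11·3.3168 + 2·79.6932 = 207.7368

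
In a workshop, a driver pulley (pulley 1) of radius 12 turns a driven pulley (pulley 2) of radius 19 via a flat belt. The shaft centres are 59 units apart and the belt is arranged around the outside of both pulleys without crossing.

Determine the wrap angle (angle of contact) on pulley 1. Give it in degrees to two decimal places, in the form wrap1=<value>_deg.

open belt: β = asin((r2−r1)/C) = asin(7/59) = 6.8139°
wrap1 = π − 2β = 166.3723°
wrap2 = π + 2β = 193.6277°

wrap1=166.37_deg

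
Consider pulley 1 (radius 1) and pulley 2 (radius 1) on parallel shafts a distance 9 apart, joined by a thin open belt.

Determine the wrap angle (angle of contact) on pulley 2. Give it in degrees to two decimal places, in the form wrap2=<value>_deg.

open belt: β = asin((r2−r1)/C) = asin(0/9) = 0.0000°
wrap1 = π − 2β = 180.0000°
wrap2 = π + 2β = 180.0000°

wrap2=180.00_deg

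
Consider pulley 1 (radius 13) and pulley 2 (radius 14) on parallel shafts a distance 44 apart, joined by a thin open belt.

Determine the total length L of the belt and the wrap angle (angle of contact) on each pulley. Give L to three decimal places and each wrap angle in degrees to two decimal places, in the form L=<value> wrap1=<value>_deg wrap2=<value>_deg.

L=172.846 wrap1=177.40_deg wrap2=182.60_deg

open belt: β = asin((r2−r1)/C) = asin(1/44) = 1.3023°
wrap1 = π − 2β = 177.3954°
wrap2 = π + 2β = 182.6046°
tangent length = C·cosβ = 43.9886
L = r1·wrap1 + r2·wrap2 + 2·C·cosβ = 13·3.0961 + 14·3.1871 + 2·43.9886 = 172.8457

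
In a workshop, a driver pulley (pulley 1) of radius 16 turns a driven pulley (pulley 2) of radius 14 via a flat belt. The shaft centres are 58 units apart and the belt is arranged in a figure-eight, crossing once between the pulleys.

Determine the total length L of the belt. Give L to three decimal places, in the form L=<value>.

crossed belt: β = asin((r1+r2)/C) = asin(30/58) = 31.1474°
wrap1 = wrap2 = π + 2β = 242.2948°
tangent length = C·cosβ = 49.6387
L = (r1+r2)·wrap + 2·C·cosβ = 30·4.2288 + 2·49.6387 = 226.1426

L=226.143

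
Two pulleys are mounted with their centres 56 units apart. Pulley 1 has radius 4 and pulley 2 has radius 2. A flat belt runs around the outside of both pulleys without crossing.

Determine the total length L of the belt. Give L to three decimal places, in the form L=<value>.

L=130.921

open belt: β = asin((r2−r1)/C) = asin(-2/56) = -2.0467°
wrap1 = π − 2β = 184.0934°
wrap2 = π + 2β = 175.9066°
tangent length = C·cosβ = 55.9643
L = r1·wrap1 + r2·wrap2 + 2·C·cosβ = 4·3.2130 + 2·3.0701 + 2·55.9643 = 130.9210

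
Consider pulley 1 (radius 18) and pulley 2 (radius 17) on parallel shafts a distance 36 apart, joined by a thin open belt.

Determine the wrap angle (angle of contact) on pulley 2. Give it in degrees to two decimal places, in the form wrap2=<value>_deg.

open belt: β = asin((r2−r1)/C) = asin(-1/36) = -1.5918°
wrap1 = π − 2β = 183.1835°
wrap2 = π + 2β = 176.8165°

wrap2=176.82_deg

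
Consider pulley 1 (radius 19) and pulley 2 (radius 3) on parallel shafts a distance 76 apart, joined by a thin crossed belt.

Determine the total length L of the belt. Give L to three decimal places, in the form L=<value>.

crossed belt: β = asin((r1+r2)/C) = asin(22/76) = 16.8264°
wrap1 = wrap2 = π + 2β = 213.6529°
tangent length = C·cosβ = 72.7461
L = (r1+r2)·wrap + 2·C·cosβ = 22·3.7289 + 2·72.7461 = 227.5291

L=227.529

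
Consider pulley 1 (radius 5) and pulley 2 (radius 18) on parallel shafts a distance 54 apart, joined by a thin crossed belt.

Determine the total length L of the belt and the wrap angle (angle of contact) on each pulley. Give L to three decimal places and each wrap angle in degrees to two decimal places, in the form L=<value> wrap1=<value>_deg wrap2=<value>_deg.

crossed belt: β = asin((r1+r2)/C) = asin(23/54) = 25.2093°
wrap1 = wrap2 = π + 2β = 230.4186°
tangent length = C·cosβ = 48.8569
L = (r1+r2)·wrap + 2·C·cosβ = 23·4.0216 + 2·48.8569 = 190.2098

L=190.210 wrap1=230.42_deg wrap2=230.42_deg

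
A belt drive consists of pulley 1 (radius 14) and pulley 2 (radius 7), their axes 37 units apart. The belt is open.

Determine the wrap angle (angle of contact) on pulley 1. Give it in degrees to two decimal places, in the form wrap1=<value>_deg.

open belt: β = asin((r2−r1)/C) = asin(-7/37) = -10.9055°
wrap1 = π − 2β = 201.8109°
wrap2 = π + 2β = 158.1891°

wrap1=201.81_deg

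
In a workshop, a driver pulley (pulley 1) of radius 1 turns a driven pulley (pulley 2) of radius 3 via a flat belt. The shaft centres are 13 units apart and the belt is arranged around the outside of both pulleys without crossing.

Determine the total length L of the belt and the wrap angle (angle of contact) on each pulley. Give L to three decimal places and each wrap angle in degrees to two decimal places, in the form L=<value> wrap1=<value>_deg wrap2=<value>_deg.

L=38.875 wrap1=162.30_deg wrap2=197.70_deg

open belt: β = asin((r2−r1)/C) = asin(2/13) = 8.8499°
wrap1 = π − 2β = 162.3002°
wrap2 = π + 2β = 197.6998°
tangent length = C·cosβ = 12.8452
L = r1·wrap1 + r2·wrap2 + 2·C·cosβ = 1·2.8327 + 3·3.4505 + 2·12.8452 = 38.8747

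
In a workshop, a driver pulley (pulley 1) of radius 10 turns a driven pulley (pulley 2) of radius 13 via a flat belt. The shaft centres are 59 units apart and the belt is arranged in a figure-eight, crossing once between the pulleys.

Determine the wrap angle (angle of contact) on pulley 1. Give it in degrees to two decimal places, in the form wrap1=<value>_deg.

wrap1=225.89_deg

crossed belt: β = asin((r1+r2)/C) = asin(23/59) = 22.9440°
wrap1 = wrap2 = π + 2β = 225.8879°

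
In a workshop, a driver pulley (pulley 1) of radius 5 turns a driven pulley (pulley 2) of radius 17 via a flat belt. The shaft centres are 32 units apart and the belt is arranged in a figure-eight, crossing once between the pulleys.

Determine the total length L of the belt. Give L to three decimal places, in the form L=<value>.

L=148.945

crossed belt: β = asin((r1+r2)/C) = asin(22/32) = 43.4325°
wrap1 = wrap2 = π + 2β = 266.8651°
tangent length = C·cosβ = 23.2379
L = (r1+r2)·wrap + 2·C·cosβ = 22·4.6577 + 2·23.2379 = 148.9446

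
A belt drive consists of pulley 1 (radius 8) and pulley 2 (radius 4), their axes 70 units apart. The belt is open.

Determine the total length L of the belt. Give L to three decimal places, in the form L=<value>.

L=177.928

open belt: β = asin((r2−r1)/C) = asin(-4/70) = -3.2758°
wrap1 = π − 2β = 186.5517°
wrap2 = π + 2β = 173.4483°
tangent length = C·cosβ = 69.8856
L = r1·wrap1 + r2·wrap2 + 2·C·cosβ = 8·3.2559 + 4·3.0272 + 2·69.8856 = 177.9277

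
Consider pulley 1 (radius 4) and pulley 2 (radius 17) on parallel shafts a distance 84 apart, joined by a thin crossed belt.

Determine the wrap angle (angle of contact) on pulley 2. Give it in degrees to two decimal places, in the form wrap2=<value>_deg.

wrap2=208.96_deg

crossed belt: β = asin((r1+r2)/C) = asin(21/84) = 14.4775°
wrap1 = wrap2 = π + 2β = 208.9550°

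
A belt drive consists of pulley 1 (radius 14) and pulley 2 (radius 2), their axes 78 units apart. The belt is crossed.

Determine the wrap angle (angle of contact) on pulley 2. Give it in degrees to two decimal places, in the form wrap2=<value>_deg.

wrap2=203.67_deg

crossed belt: β = asin((r1+r2)/C) = asin(16/78) = 11.8370°
wrap1 = wrap2 = π + 2β = 203.6740°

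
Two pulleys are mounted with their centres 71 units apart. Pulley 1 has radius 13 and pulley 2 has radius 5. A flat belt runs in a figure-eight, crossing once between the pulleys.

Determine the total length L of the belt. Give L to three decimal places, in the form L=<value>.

L=203.137

crossed belt: β = asin((r1+r2)/C) = asin(18/71) = 14.6860°
wrap1 = wrap2 = π + 2β = 209.3719°
tangent length = C·cosβ = 68.6804
L = (r1+r2)·wrap + 2·C·cosβ = 18·3.6542 + 2·68.6804 = 203.1370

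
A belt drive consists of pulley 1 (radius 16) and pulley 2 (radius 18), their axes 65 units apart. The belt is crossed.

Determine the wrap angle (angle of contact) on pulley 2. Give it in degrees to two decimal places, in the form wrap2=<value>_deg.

wrap2=243.08_deg

crossed belt: β = asin((r1+r2)/C) = asin(34/65) = 31.5389°
wrap1 = wrap2 = π + 2β = 243.0777°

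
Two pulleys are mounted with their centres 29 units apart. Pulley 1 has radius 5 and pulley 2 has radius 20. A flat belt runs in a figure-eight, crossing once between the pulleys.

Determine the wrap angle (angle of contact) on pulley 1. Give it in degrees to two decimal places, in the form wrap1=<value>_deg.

wrap1=299.10_deg

crossed belt: β = asin((r1+r2)/C) = asin(25/29) = 59.5497°
wrap1 = wrap2 = π + 2β = 299.0994°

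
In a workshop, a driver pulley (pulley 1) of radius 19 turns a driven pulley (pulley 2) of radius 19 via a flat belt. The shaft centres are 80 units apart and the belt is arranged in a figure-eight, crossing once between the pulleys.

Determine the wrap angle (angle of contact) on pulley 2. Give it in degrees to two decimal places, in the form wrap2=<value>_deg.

crossed belt: β = asin((r1+r2)/C) = asin(38/80) = 28.3594°
wrap1 = wrap2 = π + 2β = 236.7187°

wrap2=236.72_deg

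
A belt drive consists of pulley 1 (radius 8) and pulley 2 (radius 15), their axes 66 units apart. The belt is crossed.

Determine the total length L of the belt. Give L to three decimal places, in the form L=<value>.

crossed belt: β = asin((r1+r2)/C) = asin(23/66) = 20.3947°
wrap1 = wrap2 = π + 2β = 220.7893°
tangent length = C·cosβ = 61.8628
L = (r1+r2)·wrap + 2·C·cosβ = 23·3.8535 + 2·61.8628 = 212.3560

L=212.356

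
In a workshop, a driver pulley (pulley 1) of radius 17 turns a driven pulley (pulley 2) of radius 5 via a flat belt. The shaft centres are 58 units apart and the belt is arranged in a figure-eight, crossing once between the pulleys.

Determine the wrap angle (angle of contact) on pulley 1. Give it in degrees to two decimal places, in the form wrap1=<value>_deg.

wrap1=224.58_deg

crossed belt: β = asin((r1+r2)/C) = asin(22/58) = 22.2910°
wrap1 = wrap2 = π + 2β = 224.5819°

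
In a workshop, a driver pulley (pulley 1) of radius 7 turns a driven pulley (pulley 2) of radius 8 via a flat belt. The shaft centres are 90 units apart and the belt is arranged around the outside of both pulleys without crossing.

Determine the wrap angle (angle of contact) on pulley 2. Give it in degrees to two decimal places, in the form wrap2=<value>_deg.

open belt: β = asin((r2−r1)/C) = asin(1/90) = 0.6366°
wrap1 = π − 2β = 178.7267°
wrap2 = π + 2β = 181.2733°

wrap2=181.27_deg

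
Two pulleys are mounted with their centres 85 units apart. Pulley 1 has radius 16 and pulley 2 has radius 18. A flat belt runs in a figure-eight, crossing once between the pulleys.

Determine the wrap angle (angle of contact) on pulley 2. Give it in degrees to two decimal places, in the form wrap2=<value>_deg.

crossed belt: β = asin((r1+r2)/C) = asin(34/85) = 23.5782°
wrap1 = wrap2 = π + 2β = 227.1564°

wrap2=227.16_deg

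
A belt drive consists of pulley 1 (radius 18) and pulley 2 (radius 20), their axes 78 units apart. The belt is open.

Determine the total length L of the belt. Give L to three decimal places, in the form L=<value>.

L=275.432

open belt: β = asin((r2−r1)/C) = asin(2/78) = 1.4693°
wrap1 = π − 2β = 177.0614°
wrap2 = π + 2β = 182.9386°
tangent length = C·cosβ = 77.9744
L = r1·wrap1 + r2·wrap2 + 2·C·cosβ = 18·3.0903 + 20·3.1929 + 2·77.9744 = 275.4318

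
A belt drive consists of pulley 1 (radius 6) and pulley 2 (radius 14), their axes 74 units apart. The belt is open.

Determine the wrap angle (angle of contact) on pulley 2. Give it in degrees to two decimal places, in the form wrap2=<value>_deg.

wrap2=192.41_deg

open belt: β = asin((r2−r1)/C) = asin(8/74) = 6.2063°
wrap1 = π − 2β = 167.5875°
wrap2 = π + 2β = 192.4125°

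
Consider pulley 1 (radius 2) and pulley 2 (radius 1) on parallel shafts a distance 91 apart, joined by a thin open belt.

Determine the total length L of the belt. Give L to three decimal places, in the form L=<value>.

open belt: β = asin((r2−r1)/C) = asin(-1/91) = -0.6296°
wrap1 = π − 2β = 181.2593°
wrap2 = π + 2β = 178.7407°
tangent length = C·cosβ = 90.9945
L = r1·wrap1 + r2·wrap2 + 2·C·cosβ = 2·3.1636 + 1·3.1196 + 2·90.9945 = 191.4358

L=191.436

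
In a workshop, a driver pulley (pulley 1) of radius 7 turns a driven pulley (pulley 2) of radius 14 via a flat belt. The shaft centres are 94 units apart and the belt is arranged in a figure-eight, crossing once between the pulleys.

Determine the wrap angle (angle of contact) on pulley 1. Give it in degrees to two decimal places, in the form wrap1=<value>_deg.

crossed belt: β = asin((r1+r2)/C) = asin(21/94) = 12.9091°
wrap1 = wrap2 = π + 2β = 205.8181°

wrap1=205.82_deg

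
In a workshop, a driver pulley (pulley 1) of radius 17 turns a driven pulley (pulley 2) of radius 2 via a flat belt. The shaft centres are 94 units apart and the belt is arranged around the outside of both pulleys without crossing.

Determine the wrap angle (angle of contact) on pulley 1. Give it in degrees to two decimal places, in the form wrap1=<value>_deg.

wrap1=198.36_deg

open belt: β = asin((r2−r1)/C) = asin(-15/94) = -9.1822°
wrap1 = π − 2β = 198.3644°
wrap2 = π + 2β = 161.6356°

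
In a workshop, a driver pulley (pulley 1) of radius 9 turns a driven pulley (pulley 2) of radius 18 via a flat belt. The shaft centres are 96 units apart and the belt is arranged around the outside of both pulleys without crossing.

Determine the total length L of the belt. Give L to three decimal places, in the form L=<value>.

open belt: β = asin((r2−r1)/C) = asin(9/96) = 5.3794°
wrap1 = π − 2β = 169.2412°
wrap2 = π + 2β = 190.7588°
tangent length = C·cosβ = 95.5772
L = r1·wrap1 + r2·wrap2 + 2·C·cosβ = 9·2.9538 + 18·3.3294 + 2·95.5772 = 277.6674

L=277.667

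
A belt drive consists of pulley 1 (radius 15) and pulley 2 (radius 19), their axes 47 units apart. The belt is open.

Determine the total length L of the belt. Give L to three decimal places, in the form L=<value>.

L=201.155

open belt: β = asin((r2−r1)/C) = asin(4/47) = 4.8821°
wrap1 = π − 2β = 170.2357°
wrap2 = π + 2β = 189.7643°
tangent length = C·cosβ = 46.8295
L = r1·wrap1 + r2·wrap2 + 2·C·cosβ = 15·2.9712 + 19·3.3120 + 2·46.8295 = 201.1548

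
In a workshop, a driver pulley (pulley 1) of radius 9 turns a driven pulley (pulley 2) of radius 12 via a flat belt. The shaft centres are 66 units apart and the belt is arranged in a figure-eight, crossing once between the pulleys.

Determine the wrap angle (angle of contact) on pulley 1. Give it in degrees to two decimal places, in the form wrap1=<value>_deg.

crossed belt: β = asin((r1+r2)/C) = asin(21/66) = 18.5530°
wrap1 = wrap2 = π + 2β = 217.1060°

wrap1=217.11_deg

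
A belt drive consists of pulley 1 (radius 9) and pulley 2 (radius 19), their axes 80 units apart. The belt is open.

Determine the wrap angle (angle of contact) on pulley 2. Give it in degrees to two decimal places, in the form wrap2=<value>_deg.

wrap2=194.36_deg

open belt: β = asin((r2−r1)/C) = asin(10/80) = 7.1808°
wrap1 = π − 2β = 165.6385°
wrap2 = π + 2β = 194.3615°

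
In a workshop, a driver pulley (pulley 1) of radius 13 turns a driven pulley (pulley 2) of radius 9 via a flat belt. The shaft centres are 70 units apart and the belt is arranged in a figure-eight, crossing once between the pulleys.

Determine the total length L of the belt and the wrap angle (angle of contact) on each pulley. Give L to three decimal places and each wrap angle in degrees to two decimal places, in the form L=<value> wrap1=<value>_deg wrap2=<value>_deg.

crossed belt: β = asin((r1+r2)/C) = asin(22/70) = 18.3177°
wrap1 = wrap2 = π + 2β = 216.6354°
tangent length = C·cosβ = 66.4530
L = (r1+r2)·wrap + 2·C·cosβ = 22·3.7810 + 2·66.4530 = 216.0880

L=216.088 wrap1=216.64_deg wrap2=216.64_deg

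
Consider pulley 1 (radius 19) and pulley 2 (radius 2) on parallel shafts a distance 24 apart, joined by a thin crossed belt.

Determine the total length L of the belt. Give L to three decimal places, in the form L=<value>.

L=133.960

crossed belt: β = asin((r1+r2)/C) = asin(21/24) = 61.0450°
wrap1 = wrap2 = π + 2β = 302.0900°
tangent length = C·cosβ = 11.6190
L = (r1+r2)·wrap + 2·C·cosβ = 21·5.2725 + 2·11.6190 = 133.9597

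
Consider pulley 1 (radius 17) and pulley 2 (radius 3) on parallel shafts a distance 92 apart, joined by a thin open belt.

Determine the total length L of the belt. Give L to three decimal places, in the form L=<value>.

L=248.966

open belt: β = asin((r2−r1)/C) = asin(-14/92) = -8.7529°
wrap1 = π − 2β = 197.5059°
wrap2 = π + 2β = 162.4941°
tangent length = C·cosβ = 90.9285
L = r1·wrap1 + r2·wrap2 + 2·C·cosβ = 17·3.4471 + 3·2.8361 + 2·90.9285 = 248.9664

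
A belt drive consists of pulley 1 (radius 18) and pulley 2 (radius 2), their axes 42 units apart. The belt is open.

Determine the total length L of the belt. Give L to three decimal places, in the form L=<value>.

open belt: β = asin((r2−r1)/C) = asin(-16/42) = -22.3927°
wrap1 = π − 2β = 224.7854°
wrap2 = π + 2β = 135.2146°
tangent length = C·cosβ = 38.8330
L = r1·wrap1 + r2·wrap2 + 2·C·cosβ = 18·3.9232 + 2·2.3599 + 2·38.8330 = 153.0042

L=153.004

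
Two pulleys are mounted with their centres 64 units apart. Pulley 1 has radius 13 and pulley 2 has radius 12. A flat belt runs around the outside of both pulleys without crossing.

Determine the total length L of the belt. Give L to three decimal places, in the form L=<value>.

open belt: β = asin((r2−r1)/C) = asin(-1/64) = -0.8953°
wrap1 = π − 2β = 181.7906°
wrap2 = π + 2β = 178.2094°
tangent length = C·cosβ = 63.9922
L = r1·wrap1 + r2·wrap2 + 2·C·cosβ = 13·3.1728 + 12·3.1103 + 2·63.9922 = 206.5554

L=206.555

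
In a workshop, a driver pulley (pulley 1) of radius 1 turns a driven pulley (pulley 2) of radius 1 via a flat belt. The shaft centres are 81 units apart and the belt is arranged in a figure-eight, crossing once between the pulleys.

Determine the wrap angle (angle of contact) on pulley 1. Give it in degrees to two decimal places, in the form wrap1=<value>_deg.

crossed belt: β = asin((r1+r2)/C) = asin(2/81) = 1.4149°
wrap1 = wrap2 = π + 2β = 182.8297°

wrap1=182.83_deg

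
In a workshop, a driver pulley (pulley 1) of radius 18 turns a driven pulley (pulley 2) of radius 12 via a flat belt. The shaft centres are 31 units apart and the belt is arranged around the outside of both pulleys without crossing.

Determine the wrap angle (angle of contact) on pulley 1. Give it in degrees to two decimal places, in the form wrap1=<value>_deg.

open belt: β = asin((r2−r1)/C) = asin(-6/31) = -11.1599°
wrap1 = π − 2β = 202.3199°
wrap2 = π + 2β = 157.6801°

wrap1=202.32_deg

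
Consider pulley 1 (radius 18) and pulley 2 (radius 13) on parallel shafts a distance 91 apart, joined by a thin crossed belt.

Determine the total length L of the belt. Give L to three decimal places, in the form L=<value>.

crossed belt: β = asin((r1+r2)/C) = asin(31/91) = 19.9170°
wrap1 = wrap2 = π + 2β = 219.8341°
tangent length = C·cosβ = 85.5570
L = (r1+r2)·wrap + 2·C·cosβ = 31·3.8368 + 2·85.5570 = 290.0557

L=290.056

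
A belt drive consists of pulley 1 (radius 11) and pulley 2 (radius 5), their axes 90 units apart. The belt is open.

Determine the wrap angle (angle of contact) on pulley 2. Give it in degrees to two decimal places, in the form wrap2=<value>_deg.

open belt: β = asin((r2−r1)/C) = asin(-6/90) = -3.8226°
wrap1 = π − 2β = 187.6451°
wrap2 = π + 2β = 172.3549°

wrap2=172.35_deg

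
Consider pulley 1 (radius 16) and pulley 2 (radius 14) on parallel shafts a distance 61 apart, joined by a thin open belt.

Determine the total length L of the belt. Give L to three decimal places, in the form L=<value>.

L=216.313

open belt: β = asin((r2−r1)/C) = asin(-2/61) = -1.8789°
wrap1 = π − 2β = 183.7578°
wrap2 = π + 2β = 176.2422°
tangent length = C·cosβ = 60.9672
L = r1·wrap1 + r2·wrap2 + 2·C·cosβ = 16·3.2072 + 14·3.0760 + 2·60.9672 = 216.3134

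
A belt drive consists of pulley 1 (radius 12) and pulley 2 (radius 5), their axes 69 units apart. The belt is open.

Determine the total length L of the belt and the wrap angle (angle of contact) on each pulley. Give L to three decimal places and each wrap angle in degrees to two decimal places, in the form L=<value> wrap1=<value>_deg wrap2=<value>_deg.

open belt: β = asin((r2−r1)/C) = asin(-7/69) = -5.8226°
wrap1 = π − 2β = 191.6453°
wrap2 = π + 2β = 168.3547°
tangent length = C·cosβ = 68.6440
L = r1·wrap1 + r2·wrap2 + 2·C·cosβ = 12·3.3448 + 5·2.9383 + 2·68.6440 = 192.1178

L=192.118 wrap1=191.65_deg wrap2=168.35_deg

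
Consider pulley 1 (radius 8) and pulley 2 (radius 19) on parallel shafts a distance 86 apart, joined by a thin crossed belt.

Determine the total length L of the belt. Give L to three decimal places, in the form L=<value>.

crossed belt: β = asin((r1+r2)/C) = asin(27/86) = 18.2976°
wrap1 = wrap2 = π + 2β = 216.5953°
tangent length = C·cosβ = 81.6517
L = (r1+r2)·wrap + 2·C·cosβ = 27·3.7803 + 2·81.6517 = 265.3715

L=265.372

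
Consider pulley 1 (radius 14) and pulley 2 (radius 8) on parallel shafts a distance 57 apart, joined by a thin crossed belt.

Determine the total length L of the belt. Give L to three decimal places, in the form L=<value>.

crossed belt: β = asin((r1+r2)/C) = asin(22/57) = 22.7037°
wrap1 = wrap2 = π + 2β = 225.4073°
tangent length = C·cosβ = 52.5833
L = (r1+r2)·wrap + 2·C·cosβ = 22·3.9341 + 2·52.5833 = 191.7167

L=191.717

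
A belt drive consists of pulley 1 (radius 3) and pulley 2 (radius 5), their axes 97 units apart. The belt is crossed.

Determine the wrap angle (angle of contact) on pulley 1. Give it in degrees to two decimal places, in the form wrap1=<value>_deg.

crossed belt: β = asin((r1+r2)/C) = asin(8/97) = 4.7308°
wrap1 = wrap2 = π + 2β = 189.4616°

wrap1=189.46_deg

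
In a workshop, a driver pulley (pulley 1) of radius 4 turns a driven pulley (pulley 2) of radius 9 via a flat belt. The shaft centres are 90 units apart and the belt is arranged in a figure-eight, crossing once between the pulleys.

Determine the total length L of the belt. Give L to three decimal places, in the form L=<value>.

L=222.722

crossed belt: β = asin((r1+r2)/C) = asin(13/90) = 8.3051°
wrap1 = wrap2 = π + 2β = 196.6102°
tangent length = C·cosβ = 89.0562
L = (r1+r2)·wrap + 2·C·cosβ = 13·3.4315 + 2·89.0562 = 222.7218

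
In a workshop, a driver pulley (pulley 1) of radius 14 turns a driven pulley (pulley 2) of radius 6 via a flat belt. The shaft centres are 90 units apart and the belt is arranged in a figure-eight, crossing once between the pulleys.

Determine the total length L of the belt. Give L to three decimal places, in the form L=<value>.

crossed belt: β = asin((r1+r2)/C) = asin(20/90) = 12.8396°
wrap1 = wrap2 = π + 2β = 205.6792°
tangent length = C·cosβ = 87.7496
L = (r1+r2)·wrap + 2·C·cosβ = 20·3.5898 + 2·87.7496 = 247.2949

L=247.295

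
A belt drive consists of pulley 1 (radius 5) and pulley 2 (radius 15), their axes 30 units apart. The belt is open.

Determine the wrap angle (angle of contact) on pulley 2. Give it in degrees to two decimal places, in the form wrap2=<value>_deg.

open belt: β = asin((r2−r1)/C) = asin(10/30) = 19.4712°
wrap1 = π − 2β = 141.0576°
wrap2 = π + 2β = 218.9424°

wrap2=218.94_deg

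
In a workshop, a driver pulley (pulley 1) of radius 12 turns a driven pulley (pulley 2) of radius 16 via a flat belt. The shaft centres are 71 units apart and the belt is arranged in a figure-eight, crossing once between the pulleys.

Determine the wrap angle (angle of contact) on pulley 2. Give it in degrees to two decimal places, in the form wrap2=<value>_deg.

crossed belt: β = asin((r1+r2)/C) = asin(28/71) = 23.2265°
wrap1 = wrap2 = π + 2β = 226.4529°

wrap2=226.45_deg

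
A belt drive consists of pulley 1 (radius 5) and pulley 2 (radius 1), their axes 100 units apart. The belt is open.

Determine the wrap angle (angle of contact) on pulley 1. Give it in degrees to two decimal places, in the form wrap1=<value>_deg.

open belt: β = asin((r2−r1)/C) = asin(-4/100) = -2.2924°
wrap1 = π − 2β = 184.5849°
wrap2 = π + 2β = 175.4151°

wrap1=184.58_deg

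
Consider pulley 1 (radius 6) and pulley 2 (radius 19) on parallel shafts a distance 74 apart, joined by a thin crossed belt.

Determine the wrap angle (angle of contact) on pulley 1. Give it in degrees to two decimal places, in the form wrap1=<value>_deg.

crossed belt: β = asin((r1+r2)/C) = asin(25/74) = 19.7452°
wrap1 = wrap2 = π + 2β = 219.4904°

wrap1=219.49_deg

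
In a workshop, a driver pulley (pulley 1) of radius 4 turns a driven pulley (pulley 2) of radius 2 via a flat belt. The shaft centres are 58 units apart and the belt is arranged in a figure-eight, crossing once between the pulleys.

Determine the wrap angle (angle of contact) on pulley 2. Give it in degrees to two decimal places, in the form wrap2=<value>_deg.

crossed belt: β = asin((r1+r2)/C) = asin(6/58) = 5.9378°
wrap1 = wrap2 = π + 2β = 191.8755°

wrap2=191.88_deg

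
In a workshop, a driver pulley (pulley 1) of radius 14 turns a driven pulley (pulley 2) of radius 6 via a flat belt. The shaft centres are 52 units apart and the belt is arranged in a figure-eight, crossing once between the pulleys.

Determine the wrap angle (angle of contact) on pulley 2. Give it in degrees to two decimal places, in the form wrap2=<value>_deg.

crossed belt: β = asin((r1+r2)/C) = asin(20/52) = 22.6199°
wrap1 = wrap2 = π + 2β = 225.2397°

wrap2=225.24_deg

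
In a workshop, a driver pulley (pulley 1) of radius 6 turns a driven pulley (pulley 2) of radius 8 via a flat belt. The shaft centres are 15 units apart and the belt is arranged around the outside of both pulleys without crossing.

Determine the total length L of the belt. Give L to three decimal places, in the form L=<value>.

open belt: β = asin((r2−r1)/C) = asin(2/15) = 7.6623°
wrap1 = π − 2β = 164.6755°
wrap2 = π + 2β = 195.3245°
tangent length = C·cosβ = 14.8661
L = r1·wrap1 + r2·wrap2 + 2·C·cosβ = 6·2.8741 + 8·3.4091 + 2·14.8661 = 74.2494

L=74.249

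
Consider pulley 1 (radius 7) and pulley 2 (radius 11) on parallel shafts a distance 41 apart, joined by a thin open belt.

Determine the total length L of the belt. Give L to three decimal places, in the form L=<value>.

open belt: β = asin((r2−r1)/C) = asin(4/41) = 5.5987°
wrap1 = π − 2β = 168.8025°
wrap2 = π + 2β = 191.1975°
tangent length = C·cosβ = 40.8044
L = r1·wrap1 + r2·wrap2 + 2·C·cosβ = 7·2.9462 + 11·3.3370 + 2·40.8044 = 138.9392

L=138.939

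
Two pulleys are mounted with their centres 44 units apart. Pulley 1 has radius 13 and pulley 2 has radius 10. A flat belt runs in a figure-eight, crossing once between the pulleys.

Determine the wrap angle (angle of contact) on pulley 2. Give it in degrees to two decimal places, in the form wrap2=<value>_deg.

wrap2=243.03_deg

crossed belt: β = asin((r1+r2)/C) = asin(23/44) = 31.5154°
wrap1 = wrap2 = π + 2β = 243.0307°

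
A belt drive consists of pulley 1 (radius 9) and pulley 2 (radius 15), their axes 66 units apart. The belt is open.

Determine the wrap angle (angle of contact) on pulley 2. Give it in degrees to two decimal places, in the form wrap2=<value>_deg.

open belt: β = asin((r2−r1)/C) = asin(6/66) = 5.2159°
wrap1 = π − 2β = 169.5682°
wrap2 = π + 2β = 190.4318°

wrap2=190.43_deg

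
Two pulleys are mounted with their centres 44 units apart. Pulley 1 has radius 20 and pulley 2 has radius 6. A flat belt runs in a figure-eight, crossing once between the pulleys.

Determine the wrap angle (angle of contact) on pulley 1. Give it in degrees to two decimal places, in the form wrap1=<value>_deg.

crossed belt: β = asin((r1+r2)/C) = asin(26/44) = 36.2215°
wrap1 = wrap2 = π + 2β = 252.4431°

wrap1=252.44_deg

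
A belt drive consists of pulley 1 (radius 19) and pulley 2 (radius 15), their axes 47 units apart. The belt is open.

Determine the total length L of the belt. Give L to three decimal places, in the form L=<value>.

L=201.155

open belt: β = asin((r2−r1)/C) = asin(-4/47) = -4.8821°
wrap1 = π − 2β = 189.7643°
wrap2 = π + 2β = 170.2357°
tangent length = C·cosβ = 46.8295
L = r1·wrap1 + r2·wrap2 + 2·C·cosβ = 19·3.3120 + 15·2.9712 + 2·46.8295 = 201.1548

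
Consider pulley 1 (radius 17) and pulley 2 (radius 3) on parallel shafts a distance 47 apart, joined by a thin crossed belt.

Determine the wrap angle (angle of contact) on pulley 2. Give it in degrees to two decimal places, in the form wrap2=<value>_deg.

wrap2=230.37_deg

crossed belt: β = asin((r1+r2)/C) = asin(20/47) = 25.1843°
wrap1 = wrap2 = π + 2β = 230.3687°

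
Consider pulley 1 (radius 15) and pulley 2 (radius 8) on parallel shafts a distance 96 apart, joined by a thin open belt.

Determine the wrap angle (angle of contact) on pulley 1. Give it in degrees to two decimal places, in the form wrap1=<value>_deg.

open belt: β = asin((r2−r1)/C) = asin(-7/96) = -4.1815°
wrap1 = π − 2β = 188.3631°
wrap2 = π + 2β = 171.6369°

wrap1=188.36_deg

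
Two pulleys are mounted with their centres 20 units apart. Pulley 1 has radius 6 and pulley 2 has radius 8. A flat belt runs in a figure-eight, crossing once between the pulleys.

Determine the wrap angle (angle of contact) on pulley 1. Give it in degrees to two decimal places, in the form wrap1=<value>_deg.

wrap1=268.85_deg

crossed belt: β = asin((r1+r2)/C) = asin(14/20) = 44.4270°
wrap1 = wrap2 = π + 2β = 268.8540°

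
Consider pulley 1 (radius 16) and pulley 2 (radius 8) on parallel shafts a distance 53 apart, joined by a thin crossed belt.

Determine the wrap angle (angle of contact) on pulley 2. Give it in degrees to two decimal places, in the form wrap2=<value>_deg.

crossed belt: β = asin((r1+r2)/C) = asin(24/53) = 26.9254°
wrap1 = wrap2 = π + 2β = 233.8508°

wrap2=233.85_deg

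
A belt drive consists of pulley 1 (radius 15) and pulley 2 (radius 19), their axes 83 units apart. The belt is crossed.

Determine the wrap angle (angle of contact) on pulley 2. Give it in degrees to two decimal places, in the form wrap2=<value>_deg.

wrap2=228.36_deg

crossed belt: β = asin((r1+r2)/C) = asin(34/83) = 24.1821°
wrap1 = wrap2 = π + 2β = 228.3643°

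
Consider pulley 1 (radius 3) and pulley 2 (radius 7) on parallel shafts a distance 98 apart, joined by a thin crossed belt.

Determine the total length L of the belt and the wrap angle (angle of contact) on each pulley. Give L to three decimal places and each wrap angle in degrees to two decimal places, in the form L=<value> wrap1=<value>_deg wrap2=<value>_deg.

L=228.437 wrap1=191.71_deg wrap2=191.71_deg

crossed belt: β = asin((r1+r2)/C) = asin(10/98) = 5.8567°
wrap1 = wrap2 = π + 2β = 191.7134°
tangent length = C·cosβ = 97.4885
L = (r1+r2)·wrap + 2·C·cosβ = 10·3.3460 + 2·97.4885 = 228.4372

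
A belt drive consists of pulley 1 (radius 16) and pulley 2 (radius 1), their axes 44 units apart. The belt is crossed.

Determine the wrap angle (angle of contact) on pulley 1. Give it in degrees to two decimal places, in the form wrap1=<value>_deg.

crossed belt: β = asin((r1+r2)/C) = asin(17/44) = 22.7284°
wrap1 = wrap2 = π + 2β = 225.4568°

wrap1=225.46_deg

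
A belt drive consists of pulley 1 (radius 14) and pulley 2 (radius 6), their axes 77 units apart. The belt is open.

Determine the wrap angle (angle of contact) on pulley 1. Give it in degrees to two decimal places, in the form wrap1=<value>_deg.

wrap1=191.93_deg

open belt: β = asin((r2−r1)/C) = asin(-8/77) = -5.9636°
wrap1 = π − 2β = 191.9271°
wrap2 = π + 2β = 168.0729°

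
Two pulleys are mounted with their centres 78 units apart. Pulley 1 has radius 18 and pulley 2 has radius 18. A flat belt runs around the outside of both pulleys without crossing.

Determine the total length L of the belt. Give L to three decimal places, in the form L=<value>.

open belt: β = asin((r2−r1)/C) = asin(0/78) = 0.0000°
wrap1 = π − 2β = 180.0000°
wrap2 = π + 2β = 180.0000°
tangent length = C·cosβ = 78.0000
L = r1·wrap1 + r2·wrap2 + 2·C·cosβ = 18·3.1416 + 18·3.1416 + 2·78.0000 = 269.0973

L=269.097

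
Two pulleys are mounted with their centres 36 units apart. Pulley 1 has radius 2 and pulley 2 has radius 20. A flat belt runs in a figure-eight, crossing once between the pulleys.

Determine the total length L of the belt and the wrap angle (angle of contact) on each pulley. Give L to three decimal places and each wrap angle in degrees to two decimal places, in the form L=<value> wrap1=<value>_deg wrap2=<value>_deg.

crossed belt: β = asin((r1+r2)/C) = asin(22/36) = 37.6699°
wrap1 = wrap2 = π + 2β = 255.3398°
tangent length = C·cosβ = 28.4956
L = (r1+r2)·wrap + 2·C·cosβ = 22·4.4565 + 2·28.4956 = 155.0347

L=155.035 wrap1=255.34_deg wrap2=255.34_deg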